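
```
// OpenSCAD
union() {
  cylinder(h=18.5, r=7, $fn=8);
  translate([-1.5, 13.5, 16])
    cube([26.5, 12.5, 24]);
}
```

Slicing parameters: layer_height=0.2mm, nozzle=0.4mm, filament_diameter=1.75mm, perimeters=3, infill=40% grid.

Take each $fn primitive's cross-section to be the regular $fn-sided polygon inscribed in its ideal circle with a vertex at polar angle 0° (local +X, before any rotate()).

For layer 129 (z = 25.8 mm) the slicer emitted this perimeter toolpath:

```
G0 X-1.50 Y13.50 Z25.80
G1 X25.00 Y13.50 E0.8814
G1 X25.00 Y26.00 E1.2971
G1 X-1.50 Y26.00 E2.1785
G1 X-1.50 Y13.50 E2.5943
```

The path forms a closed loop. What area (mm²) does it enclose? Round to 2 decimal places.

Apply the shoelace formula to the sequence of (X, Y) vertices; enclosed area = 331.25 mm².

331.25 mm²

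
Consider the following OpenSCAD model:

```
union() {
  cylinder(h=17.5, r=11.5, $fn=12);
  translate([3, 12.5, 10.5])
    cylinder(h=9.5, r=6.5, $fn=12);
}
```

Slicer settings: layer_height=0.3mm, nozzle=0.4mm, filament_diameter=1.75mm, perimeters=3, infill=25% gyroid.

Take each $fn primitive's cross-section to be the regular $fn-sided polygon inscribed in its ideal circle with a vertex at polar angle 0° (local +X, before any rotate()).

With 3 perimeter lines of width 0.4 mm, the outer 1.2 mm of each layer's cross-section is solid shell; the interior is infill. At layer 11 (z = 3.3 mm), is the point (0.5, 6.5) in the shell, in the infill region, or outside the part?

At z = 3.3 mm: the r=11.5 cylinder contributes a regular 12-gon of circumradius 11.5; the cylinder at (3, 12.5) is not intersected at this z (z outside [10.5, 20]); Combining (union): only the r=11.5 cylinder is present, so the union is just that shape — 1 connected region. Overall, the cross-section is a single solid region. The nearest boundary edge runs (5.75, 9.96)→(0.00, 11.50); distance from the point to it = 4.70 mm. The point is inside the cross-section and 4.70 mm from the nearest boundary — more than the 1.2 mm shell width (3 × 0.4), so it's in the infill interior.

infill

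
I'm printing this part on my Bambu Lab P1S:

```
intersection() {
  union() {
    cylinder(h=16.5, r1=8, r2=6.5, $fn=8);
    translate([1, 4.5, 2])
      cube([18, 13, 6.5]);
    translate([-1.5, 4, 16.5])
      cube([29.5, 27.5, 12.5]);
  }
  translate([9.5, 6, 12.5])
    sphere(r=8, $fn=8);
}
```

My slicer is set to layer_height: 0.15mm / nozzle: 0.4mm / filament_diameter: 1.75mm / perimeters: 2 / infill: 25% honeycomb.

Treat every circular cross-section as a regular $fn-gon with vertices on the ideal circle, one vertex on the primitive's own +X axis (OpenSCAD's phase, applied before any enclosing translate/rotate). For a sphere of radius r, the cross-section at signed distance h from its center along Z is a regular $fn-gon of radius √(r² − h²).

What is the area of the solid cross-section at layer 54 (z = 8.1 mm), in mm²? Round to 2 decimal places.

89.52 mm²

At z = 8.1 mm: the cone: at t=0.491 of its height the radius interpolates to r₁+(r₂−r₁)t = 7.264, giving a regular 8-gon of that circumradius (area = (8/2)·7.264²·sin(360°/8) = 149.23 mm²); the cube at (1, 4.5) (footprint 18×13) is included at this height (area 234.00 mm²); the cube at (-1.5, 4) does not reach this height (z outside [16.5, 29]); Combining (union): the regions partially overlap — summed areas 383.23 mm² minus the doubly-counted overlap 6.26 mm² gives 376.97 mm² — area = 376.97 mm²; the r=8 sphere at (9.5, 6) slices to a regular 8-gon of circumradius 6.681 (√(r²−h²) with h=4.4 from center) (area = (8/2)·6.681²·sin(360°/8) = 126.26 mm²); After intersecting: the r=8 sphere at (9.5, 6) partially overlaps the result so far; clipping to the common part keeps 89.52 mm² — area = 89.52 mm². Overall, the cross-section is a single solid region. Net area = 89.52 mm².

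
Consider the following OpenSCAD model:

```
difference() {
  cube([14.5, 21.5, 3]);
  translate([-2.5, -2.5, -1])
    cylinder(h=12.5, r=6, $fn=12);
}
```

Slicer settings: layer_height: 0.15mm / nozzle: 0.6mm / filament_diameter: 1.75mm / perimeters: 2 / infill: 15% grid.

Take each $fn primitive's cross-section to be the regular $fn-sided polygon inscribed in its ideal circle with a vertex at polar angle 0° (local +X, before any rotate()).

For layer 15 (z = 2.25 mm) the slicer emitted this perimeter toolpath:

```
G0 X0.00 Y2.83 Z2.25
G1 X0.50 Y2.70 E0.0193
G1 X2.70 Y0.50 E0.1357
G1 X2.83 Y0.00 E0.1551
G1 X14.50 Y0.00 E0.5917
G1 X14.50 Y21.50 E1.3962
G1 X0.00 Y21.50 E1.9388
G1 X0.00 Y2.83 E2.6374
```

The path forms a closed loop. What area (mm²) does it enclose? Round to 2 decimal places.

306.81 mm²

Apply the shoelace formula to the sequence of (X, Y) vertices; enclosed area = 306.81 mm².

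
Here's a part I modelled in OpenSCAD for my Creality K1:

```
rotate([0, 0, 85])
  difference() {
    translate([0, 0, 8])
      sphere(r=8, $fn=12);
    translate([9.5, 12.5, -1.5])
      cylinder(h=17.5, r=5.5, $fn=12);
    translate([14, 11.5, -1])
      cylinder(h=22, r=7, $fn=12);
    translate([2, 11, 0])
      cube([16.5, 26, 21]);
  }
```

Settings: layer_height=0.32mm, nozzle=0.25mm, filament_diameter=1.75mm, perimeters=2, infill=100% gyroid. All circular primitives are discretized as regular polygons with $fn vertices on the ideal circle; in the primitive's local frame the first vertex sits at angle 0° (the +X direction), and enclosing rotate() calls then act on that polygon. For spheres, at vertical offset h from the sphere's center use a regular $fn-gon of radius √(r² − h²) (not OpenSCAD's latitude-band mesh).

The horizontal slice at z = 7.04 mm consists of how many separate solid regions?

1

At z = 7.04 mm: the sphere: section is a regular 12-gon, circumradius = √(r²−h²) = √(8²−0.96²) = 7.942; the r=5.5 cylinder at (9.5, 12.5) contributes a regular 12-gon of circumradius 5.5; the cylinder at (14, 11.5): section is a regular 12-gon, circumradius r=7; the cube at (2, 11) (footprint 16.5×26) is included at this height; Subtracting the remaining from the first: starting from the r=8 sphere, the r=5.5 cylinder at (9.5, 12.5) misses the remaining region (no effect); the r=7 cylinder at (14, 11.5) misses the remaining region (no effect); the 16.5×26 cube at (2, 11) misses the remaining region (no effect) — 1 connected region; (whole slice rotated 85° about Z — lengths, areas and connectivity unchanged). The result has 1 disconnected region.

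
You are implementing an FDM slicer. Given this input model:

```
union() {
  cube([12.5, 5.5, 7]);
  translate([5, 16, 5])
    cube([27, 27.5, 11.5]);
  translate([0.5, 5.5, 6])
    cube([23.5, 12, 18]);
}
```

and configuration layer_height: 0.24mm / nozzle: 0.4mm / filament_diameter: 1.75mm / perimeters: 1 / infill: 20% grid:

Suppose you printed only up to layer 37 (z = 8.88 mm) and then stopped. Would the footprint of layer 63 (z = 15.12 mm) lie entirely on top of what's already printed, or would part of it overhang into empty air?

entirely on top

Compare the two slices. At z = 8.88: the cube is not intersected at this z (z outside [0, 7]); the cube at (5, 16) (footprint 27×27.5) is included at this height (area 742.50 mm²); the cube at (0.5, 5.5) is present — its section is the full 23.5×12 rectangle (area 282.00 mm²); Taking the union: the regions partially overlap — summed areas 1024.50 mm² minus the doubly-counted overlap 28.50 mm² gives 996.00 mm² — area = 996.00 mm². At z = 15.12: the cube does not reach this height (z outside [0, 7]); the cube at (5, 16) is present — its section is the full 27×27.5 rectangle (area 742.50 mm²); the cube at (0.5, 5.5) is present — its section is the full 23.5×12 rectangle (area 282.00 mm²); Merging all regions: the regions partially overlap — summed areas 1024.50 mm² minus the doubly-counted overlap 28.50 mm² gives 996.00 mm² — area = 996.00 mm². Checking containment: the cross-section at z = 15.12 is a subset of the cross-section at z = 8.88.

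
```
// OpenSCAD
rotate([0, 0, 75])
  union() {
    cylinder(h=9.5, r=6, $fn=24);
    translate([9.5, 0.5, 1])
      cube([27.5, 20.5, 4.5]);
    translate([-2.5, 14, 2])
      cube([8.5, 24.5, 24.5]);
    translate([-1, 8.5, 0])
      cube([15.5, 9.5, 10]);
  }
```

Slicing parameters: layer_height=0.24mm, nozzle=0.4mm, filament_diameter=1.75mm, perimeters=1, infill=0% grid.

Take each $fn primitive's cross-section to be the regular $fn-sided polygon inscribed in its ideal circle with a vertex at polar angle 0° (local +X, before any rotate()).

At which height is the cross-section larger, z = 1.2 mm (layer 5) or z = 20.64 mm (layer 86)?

layer 5 (z = 1.2 mm)

Layer 5 (z = 1.2): the r=6 cylinder contributes a regular 24-gon of circumradius 6 (area = (24/2)·6.000²·sin(360°/24) = 111.81 mm²); the cube at (9.5, 0.5) is present — its section is the full 27.5×20.5 rectangle (area 563.75 mm²); the cube at (-2.5, 14) is not intersected at this z (z outside [2, 26.5]); the 15.5×9.5 cube at (-1, 8.5) contributes its full rectangle (area 147.25 mm²); Taking the union: the regions partially overlap — summed areas 822.81 mm² minus the doubly-counted overlap 47.50 mm² gives 775.31 mm² — area = 775.31 mm²; (rotated 75° about Z; rotation is an isometry so areas/perimeters/island counts are preserved). So its area = 775.31 mm². Layer 86 (z = 20.64): the cylinder is not intersected at this z (z outside [0, 9.5]); the cube at (9.5, 0.5) is absent (z outside [1, 5.5]); the 8.5×24.5 cube at (-2.5, 14) contributes its full rectangle (area 208.25 mm²); the cube at (-1, 8.5) is absent (z outside [0, 10]); Combining (union): only the 8.5×24.5 cube at (-2.5, 14) is present, so the union is just that shape — area = 208.25 mm²; (rotated 75° about Z; rotation is an isometry so areas/perimeters/island counts are preserved). So its area = 208.25 mm². Layer 5 is larger (775.31 vs 208.25 mm²).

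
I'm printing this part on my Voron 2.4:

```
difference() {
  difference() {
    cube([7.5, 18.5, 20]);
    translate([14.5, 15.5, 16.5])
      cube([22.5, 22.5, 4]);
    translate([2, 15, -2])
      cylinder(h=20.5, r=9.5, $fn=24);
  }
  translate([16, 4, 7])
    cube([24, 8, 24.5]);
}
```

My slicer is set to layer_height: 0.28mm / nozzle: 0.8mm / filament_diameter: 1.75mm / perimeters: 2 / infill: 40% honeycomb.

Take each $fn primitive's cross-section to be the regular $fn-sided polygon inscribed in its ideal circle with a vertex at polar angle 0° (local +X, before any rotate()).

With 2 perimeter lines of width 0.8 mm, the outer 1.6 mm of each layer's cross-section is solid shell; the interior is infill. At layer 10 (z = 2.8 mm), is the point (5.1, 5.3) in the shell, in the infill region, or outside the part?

At z = 2.8 mm: the cube (footprint 7.5×18.5) is included at this height; the cube at (14.5, 15.5) does not reach this height (z outside [16.5, 20.5]); the cylinder at (2, 15): section is a regular 24-gon, circumradius r=9.5; Subtracting the remaining from the first: starting from the 7.5×18.5 cube, the r=9.5 cylinder at (2, 15) partially overlaps it — only the 93.84 mm² overlap (of its 280.30 mm²) is removed, clipping the outline — 1 connected region; the cube at (16, 4) is absent (z outside [7, 31.5]); Taking the first minus the rest: none of the subtracted shapes is present at this height, so the result so far is unchanged — 1 connected region. Overall, the cross-section is a single solid region. The nearest boundary edge runs (4.46, 5.82)→(6.75, 6.77); distance from the point to it = 0.73 mm. The point is inside the cross-section, 0.73 mm from the nearest boundary — within the 1.6 mm shell band (2 × 0.8).

shell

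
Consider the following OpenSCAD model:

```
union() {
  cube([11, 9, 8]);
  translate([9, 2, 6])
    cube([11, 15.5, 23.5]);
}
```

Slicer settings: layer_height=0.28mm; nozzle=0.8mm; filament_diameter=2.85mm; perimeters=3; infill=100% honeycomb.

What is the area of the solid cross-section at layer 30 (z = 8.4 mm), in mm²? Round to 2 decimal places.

170.50 mm²

At z = 8.4 mm: the cube is absent (z outside [0, 8]); the cube at (9, 2) (footprint 11×15.5) is included at this height (area 170.50 mm²); Taking the union: only the 11×15.5 cube at (9, 2) is present, so the union is just that shape — area = 170.50 mm². Overall, the cross-section is a single solid region. Net area = 170.50 mm².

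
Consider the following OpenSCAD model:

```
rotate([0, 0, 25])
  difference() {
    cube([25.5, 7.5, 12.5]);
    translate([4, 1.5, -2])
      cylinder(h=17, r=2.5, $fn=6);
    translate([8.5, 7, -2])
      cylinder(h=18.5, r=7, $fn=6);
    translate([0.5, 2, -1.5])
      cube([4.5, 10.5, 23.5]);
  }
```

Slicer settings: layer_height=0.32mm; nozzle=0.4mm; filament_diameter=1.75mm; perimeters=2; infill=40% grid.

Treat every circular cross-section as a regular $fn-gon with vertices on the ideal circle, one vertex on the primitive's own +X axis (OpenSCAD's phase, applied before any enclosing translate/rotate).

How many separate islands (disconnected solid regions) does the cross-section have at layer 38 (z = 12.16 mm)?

At z = 12.16 mm: the cube is present — its section is the full 25.5×7.5 rectangle; the r=2.5 cylinder at (4, 1.5) contributes a regular 6-gon of circumradius 2.5; the cylinder at (8.5, 7): section is a regular 6-gon, circumradius r=7; the cube at (0.5, 2) is present — its section is the full 4.5×10.5 rectangle; Subtracting the remaining from the first: starting from the 25.5×7.5 cube, the r=2.5 cylinder at (4, 1.5) partially overlaps it — only the 14.32 mm² overlap (of its 16.24 mm²) is removed, clipping the outline; the r=7 cylinder at (8.5, 7) partially overlaps it — only the 65.71 mm² overlap (of its 127.31 mm²) is removed, clipping the outline; the 4.5×10.5 cube at (0.5, 2) partially overlaps it — only the 10.06 mm² overlap (of its 47.25 mm²) is removed, clipping the outline — 2 connected regions; (whole slice rotated 25° about Z — lengths, areas and connectivity unchanged). Overall, the cross-section has 2 separate islands. Island count = 2.

2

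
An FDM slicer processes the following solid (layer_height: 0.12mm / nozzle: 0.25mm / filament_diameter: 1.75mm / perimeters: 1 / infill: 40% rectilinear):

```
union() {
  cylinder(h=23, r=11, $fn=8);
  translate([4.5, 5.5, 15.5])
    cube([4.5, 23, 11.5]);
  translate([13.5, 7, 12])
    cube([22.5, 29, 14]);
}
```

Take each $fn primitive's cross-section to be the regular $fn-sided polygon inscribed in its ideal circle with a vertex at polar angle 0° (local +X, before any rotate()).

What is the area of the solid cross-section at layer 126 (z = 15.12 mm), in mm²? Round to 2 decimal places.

At z = 15.12 mm: the r=11 cylinder contributes a regular 8-gon of circumradius 11 (area = (8/2)·11.000²·sin(360°/8) = 342.24 mm²); the cube at (4.5, 5.5) is absent (z outside [15.5, 27]); the cube at (13.5, 7) is present — its section is the full 22.5×29 rectangle (area 652.50 mm²); Combining (union): the 2 present regions are separate (no shared area or edge), so areas and boundary lengths simply add and each stays a separate island — area = 994.74 mm². Overall, the cross-section has 2 separate islands. Net area = 994.74 mm².

994.74 mm²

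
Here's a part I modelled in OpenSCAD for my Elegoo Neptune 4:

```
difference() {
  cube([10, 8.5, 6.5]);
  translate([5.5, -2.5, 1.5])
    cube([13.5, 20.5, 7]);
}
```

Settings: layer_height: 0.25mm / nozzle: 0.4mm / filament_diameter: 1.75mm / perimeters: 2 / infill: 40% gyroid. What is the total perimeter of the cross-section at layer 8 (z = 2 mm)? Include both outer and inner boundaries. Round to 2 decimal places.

At z = 2 mm: the 10×8.5 cube contributes its full rectangle (perimeter 37.00 mm); the cube at (5.5, -2.5) (footprint 13.5×20.5) is included at this height (perimeter 68.00 mm); After the difference (first − rest): starting from the 10×8.5 cube, the 13.5×20.5 cube at (5.5, -2.5) partially overlaps it — only the 38.25 mm² overlap (of its 276.75 mm²) is removed, clipping the outline — boundary = 28.00 mm. Overall, the cross-section is a single solid region. Total boundary length (outer) = 28.00 mm.

28.00 mm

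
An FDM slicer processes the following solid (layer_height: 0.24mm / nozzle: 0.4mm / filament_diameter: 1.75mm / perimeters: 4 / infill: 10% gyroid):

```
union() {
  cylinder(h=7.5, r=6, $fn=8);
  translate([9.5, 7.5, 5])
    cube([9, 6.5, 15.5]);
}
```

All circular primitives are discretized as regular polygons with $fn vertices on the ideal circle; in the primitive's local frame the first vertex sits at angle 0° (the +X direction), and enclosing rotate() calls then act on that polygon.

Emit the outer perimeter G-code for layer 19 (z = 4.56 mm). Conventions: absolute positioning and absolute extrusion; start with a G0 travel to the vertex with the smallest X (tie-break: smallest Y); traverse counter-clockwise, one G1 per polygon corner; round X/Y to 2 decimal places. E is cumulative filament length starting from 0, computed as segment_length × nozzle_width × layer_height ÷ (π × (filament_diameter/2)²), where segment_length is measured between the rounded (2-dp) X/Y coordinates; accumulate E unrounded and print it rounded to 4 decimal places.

At z = 4.56 mm: the cylinder: section is a regular 8-gon, circumradius r=6; the cube at (9.5, 7.5) does not reach this height (z outside [5, 20.5]); Merging all regions: only the r=6 cylinder is present, so the union is just that shape — 1 connected region. The outline is a single polygon with 8 vertices. Extrusion per mm of travel: 0.4 × 0.24 / (π × 0.875²) = 0.039912. Accumulating E over each segment gives final E = 1.4658.

G0 X-6.00 Y0.00 Z4.56
G1 X-4.24 Y-4.24 E0.1832
G1 X0.00 Y-6.00 E0.3665
G1 X4.24 Y-4.24 E0.5497
G1 X6.00 Y0.00 E0.7329
G1 X4.24 Y4.24 E0.9161
G1 X0.00 Y6.00 E1.0994
G1 X-4.24 Y4.24 E1.2826
G1 X-6.00 Y0.00 E1.4658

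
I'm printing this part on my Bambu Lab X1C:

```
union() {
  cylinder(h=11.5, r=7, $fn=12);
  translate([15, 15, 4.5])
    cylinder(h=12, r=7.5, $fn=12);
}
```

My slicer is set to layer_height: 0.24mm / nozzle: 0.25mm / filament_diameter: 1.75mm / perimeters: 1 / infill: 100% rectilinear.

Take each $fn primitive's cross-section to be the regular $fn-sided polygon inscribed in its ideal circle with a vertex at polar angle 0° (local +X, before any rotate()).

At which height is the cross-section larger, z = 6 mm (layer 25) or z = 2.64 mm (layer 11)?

layer 25 (z = 6 mm)

Layer 25 (z = 6): the r=7 cylinder contributes a regular 12-gon of circumradius 7 (area = (12/2)·7.000²·sin(360°/12) = 147.00 mm²); the r=7.5 cylinder at (15, 15) contributes a regular 12-gon of circumradius 7.5 (area = (12/2)·7.500²·sin(360°/12) = 168.75 mm²); Taking the union: the 2 present regions are separate (no shared area or edge), so areas and boundary lengths simply add and each stays a separate island — area = 315.75 mm². So its area = 315.75 mm². Layer 11 (z = 2.64): the cylinder: section is a regular 12-gon, circumradius r=7 (area = (12/2)·7.000²·sin(360°/12) = 147.00 mm²); the cylinder at (15, 15) is not intersected at this z (z outside [4.5, 16.5]); Combining (union): only the r=7 cylinder is present, so the union is just that shape — area = 147.00 mm². So its area = 147.00 mm². Layer 25 is larger (315.75 vs 147.00 mm²).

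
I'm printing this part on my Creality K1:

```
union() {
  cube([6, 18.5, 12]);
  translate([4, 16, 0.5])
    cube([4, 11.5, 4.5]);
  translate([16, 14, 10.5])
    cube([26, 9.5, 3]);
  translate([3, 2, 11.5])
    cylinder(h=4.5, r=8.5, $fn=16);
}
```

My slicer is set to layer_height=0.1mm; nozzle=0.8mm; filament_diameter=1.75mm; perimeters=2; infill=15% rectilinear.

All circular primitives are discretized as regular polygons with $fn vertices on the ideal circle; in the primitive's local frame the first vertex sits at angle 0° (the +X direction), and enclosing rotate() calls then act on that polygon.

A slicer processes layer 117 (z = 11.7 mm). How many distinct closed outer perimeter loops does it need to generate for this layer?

At z = 11.7 mm: the cube is present — its section is the full 6×18.5 rectangle; the cube at (4, 16) is absent (z outside [0.5, 5]); the cube at (16, 14) is present — its section is the full 26×9.5 rectangle; the cylinder at (3, 2): section is a regular 16-gon, circumradius r=8.5; Taking the union: the regions partially overlap (shared area 61.21 mm²), so overlapping operands fuse into one piece — 2 connected regions. The result has 2 disconnected regions.

2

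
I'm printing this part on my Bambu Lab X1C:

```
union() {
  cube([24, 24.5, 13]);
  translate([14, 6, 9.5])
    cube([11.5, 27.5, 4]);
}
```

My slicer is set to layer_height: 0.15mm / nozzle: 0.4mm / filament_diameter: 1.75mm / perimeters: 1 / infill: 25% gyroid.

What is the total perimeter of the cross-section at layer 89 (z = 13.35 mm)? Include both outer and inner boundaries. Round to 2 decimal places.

78.00 mm

At z = 13.35 mm: the cube is absent (z outside [0, 13]); the 11.5×27.5 cube at (14, 6) contributes its full rectangle (perimeter 78.00 mm); Merging all regions: only the 11.5×27.5 cube at (14, 6) is present, so the union is just that shape — boundary = 78.00 mm. Overall, the cross-section is a single solid region. Total boundary length (outer) = 78.00 mm.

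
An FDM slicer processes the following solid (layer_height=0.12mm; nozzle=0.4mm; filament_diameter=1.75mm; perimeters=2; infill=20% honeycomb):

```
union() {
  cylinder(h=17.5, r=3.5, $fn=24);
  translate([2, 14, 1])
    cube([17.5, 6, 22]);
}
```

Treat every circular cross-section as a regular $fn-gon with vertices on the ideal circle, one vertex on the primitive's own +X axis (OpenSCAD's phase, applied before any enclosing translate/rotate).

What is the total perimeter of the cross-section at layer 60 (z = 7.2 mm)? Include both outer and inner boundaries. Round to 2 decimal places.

68.93 mm

At z = 7.2 mm: the cylinder: section is a regular 24-gon, circumradius r=3.5 (perimeter = 2·24·3.500·sin(180°/24) = 21.93 mm); the cube at (2, 14) is present — its section is the full 17.5×6 rectangle (perimeter 47.00 mm); Taking the union: the 2 present regions are separate (no shared area or edge), so areas and boundary lengths simply add and each stays a separate island — boundary = 68.93 mm. Overall, the cross-section has 2 separate islands. Total boundary length (outer) = 68.93 mm.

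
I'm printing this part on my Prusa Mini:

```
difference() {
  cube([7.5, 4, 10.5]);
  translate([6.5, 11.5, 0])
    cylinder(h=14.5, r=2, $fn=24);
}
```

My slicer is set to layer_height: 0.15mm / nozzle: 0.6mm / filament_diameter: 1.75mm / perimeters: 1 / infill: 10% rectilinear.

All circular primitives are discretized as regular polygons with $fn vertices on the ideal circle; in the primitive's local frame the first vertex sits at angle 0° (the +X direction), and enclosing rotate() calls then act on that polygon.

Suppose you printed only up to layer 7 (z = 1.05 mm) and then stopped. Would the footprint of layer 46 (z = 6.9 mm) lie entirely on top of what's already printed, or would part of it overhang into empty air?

entirely on top

Compare the two slices. At z = 1.05: the cube is present — its section is the full 7.5×4 rectangle (area 30.00 mm²); the r=2 cylinder at (6.5, 11.5) gives a regular 24-gon of circumradius 2 (constant along its height) (area = (24/2)·2.000²·sin(360°/24) = 12.42 mm²); Subtracting the remaining from the first: starting from the 7.5×4 cube (30.00 mm²), the r=2 cylinder at (6.5, 11.5) misses the remaining region (no effect) — area = 30.00 mm². At z = 6.9: the cube (footprint 7.5×4) is included at this height (area 30.00 mm²); the r=2 cylinder at (6.5, 11.5) gives a regular 24-gon of circumradius 2 (constant along its height) (area = (24/2)·2.000²·sin(360°/24) = 12.42 mm²); Subtracting the remaining from the first: starting from the 7.5×4 cube (30.00 mm²), the r=2 cylinder at (6.5, 11.5) misses the remaining region (no effect) — area = 30.00 mm². Checking containment: the cross-section at z = 6.9 is a subset of the cross-section at z = 1.05.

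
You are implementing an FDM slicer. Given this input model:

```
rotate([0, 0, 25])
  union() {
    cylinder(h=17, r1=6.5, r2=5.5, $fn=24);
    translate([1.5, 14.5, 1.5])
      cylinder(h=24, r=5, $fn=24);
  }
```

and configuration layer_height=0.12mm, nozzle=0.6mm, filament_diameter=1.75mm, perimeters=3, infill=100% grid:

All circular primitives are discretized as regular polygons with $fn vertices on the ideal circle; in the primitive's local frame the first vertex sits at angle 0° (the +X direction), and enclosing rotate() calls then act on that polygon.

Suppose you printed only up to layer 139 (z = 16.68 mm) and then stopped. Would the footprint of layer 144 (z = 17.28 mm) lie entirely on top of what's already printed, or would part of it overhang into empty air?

Compare the two slices. At z = 16.68: the cone (r1=6.5→r2=5.5) has section circumradius 5.519 here — a regular 24-gon (area = (24/2)·5.519²·sin(360°/24) = 94.60 mm²); the cylinder at (1.5, 14.5): section is a regular 24-gon, circumradius r=5 (area = (24/2)·5.000²·sin(360°/24) = 77.65 mm²); Combining (union): the 2 present regions are separate (no shared area or edge), so areas and boundary lengths simply add and each stays a separate island — area = 172.24 mm²; (whole slice rotated 25° about Z — lengths, areas and connectivity unchanged). At z = 17.28: the cone is absent (z outside [0, 17]); the r=5 cylinder at (1.5, 14.5) gives a regular 24-gon of circumradius 5 (constant along its height) (area = (24/2)·5.000²·sin(360°/24) = 77.65 mm²); Combining (union): only the r=5 cylinder at (1.5, 14.5) is present, so the union is just that shape — area = 77.65 mm²; (whole slice rotated 25° about Z — lengths, areas and connectivity unchanged). Checking containment: the cross-section at z = 17.28 is a subset of the cross-section at z = 16.68.

entirely on top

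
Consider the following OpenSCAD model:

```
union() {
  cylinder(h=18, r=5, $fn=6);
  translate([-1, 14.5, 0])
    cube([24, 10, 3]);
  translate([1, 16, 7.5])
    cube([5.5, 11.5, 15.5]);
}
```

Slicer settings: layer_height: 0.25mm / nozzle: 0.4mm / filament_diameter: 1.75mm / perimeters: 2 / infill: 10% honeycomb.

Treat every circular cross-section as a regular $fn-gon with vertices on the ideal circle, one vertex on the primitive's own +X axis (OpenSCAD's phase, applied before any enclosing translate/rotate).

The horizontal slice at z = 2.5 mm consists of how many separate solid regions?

At z = 2.5 mm: the cylinder: section is a regular 6-gon, circumradius r=5; the 24×10 cube at (-1, 14.5) contributes its full rectangle; the cube at (1, 16) is absent (z outside [7.5, 23]); Combining (union): the 2 present regions are separate (no shared area or edge), so areas and boundary lengths simply add and each stays a separate island — 2 connected regions. The result has 2 disconnected regions.

2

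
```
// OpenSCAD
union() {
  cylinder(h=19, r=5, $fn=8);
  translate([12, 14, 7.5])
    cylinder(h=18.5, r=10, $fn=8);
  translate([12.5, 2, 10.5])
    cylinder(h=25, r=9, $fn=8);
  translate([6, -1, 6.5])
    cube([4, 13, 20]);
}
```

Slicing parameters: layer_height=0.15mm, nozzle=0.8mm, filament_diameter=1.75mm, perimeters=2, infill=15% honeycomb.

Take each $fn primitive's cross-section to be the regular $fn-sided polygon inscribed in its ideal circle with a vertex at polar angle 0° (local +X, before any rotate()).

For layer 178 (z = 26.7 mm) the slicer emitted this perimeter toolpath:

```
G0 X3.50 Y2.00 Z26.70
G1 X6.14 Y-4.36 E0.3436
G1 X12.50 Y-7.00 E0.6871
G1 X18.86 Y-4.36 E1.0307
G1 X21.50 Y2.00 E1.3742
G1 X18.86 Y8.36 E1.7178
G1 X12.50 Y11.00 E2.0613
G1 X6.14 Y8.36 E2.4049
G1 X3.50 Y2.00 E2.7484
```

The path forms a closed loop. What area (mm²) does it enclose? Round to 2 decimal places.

228.96 mm²

Apply the shoelace formula to the sequence of (X, Y) vertices; enclosed area = 228.96 mm².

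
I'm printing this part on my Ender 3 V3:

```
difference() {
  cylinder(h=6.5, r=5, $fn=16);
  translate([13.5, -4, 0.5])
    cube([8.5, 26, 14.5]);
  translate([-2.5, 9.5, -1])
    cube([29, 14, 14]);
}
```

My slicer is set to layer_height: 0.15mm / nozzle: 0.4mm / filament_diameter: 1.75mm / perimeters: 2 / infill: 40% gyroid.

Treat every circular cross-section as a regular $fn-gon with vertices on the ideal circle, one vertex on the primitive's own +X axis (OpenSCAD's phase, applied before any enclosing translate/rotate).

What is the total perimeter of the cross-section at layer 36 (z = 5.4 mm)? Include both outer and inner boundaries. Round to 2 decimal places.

At z = 5.4 mm: the cylinder: section is a regular 16-gon, circumradius r=5 (perimeter = 2·16·5.000·sin(180°/16) = 31.21 mm); the 8.5×26 cube at (13.5, -4) contributes its full rectangle (perimeter 69.00 mm); the 29×14 cube at (-2.5, 9.5) contributes its full rectangle (perimeter 86.00 mm); After the difference (first − rest): starting from the r=5 cylinder, the 8.5×26 cube at (13.5, -4) misses the remaining region (no effect); the 29×14 cube at (-2.5, 9.5) misses the remaining region (no effect) — boundary = 31.21 mm. Overall, the cross-section is a single solid region. Total boundary length (outer) = 31.21 mm.

31.21 mm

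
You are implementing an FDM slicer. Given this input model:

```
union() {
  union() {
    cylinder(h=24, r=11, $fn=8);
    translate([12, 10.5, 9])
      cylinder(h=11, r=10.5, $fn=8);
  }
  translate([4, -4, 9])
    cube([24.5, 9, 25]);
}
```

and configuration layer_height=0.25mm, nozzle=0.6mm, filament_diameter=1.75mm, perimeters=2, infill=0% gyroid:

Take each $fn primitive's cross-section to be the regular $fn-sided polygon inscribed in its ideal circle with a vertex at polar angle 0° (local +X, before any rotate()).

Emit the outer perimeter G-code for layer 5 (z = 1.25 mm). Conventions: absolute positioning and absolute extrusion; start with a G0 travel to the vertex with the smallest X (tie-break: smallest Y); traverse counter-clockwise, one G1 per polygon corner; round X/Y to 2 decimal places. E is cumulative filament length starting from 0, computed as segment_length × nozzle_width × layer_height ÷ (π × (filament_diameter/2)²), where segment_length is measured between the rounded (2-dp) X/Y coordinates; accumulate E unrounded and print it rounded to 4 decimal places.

G0 X-11.00 Y0.00 Z1.25
G1 X-7.78 Y-7.78 E0.5251
G1 X0.00 Y-11.00 E1.0502
G1 X7.78 Y-7.78 E1.5753
G1 X11.00 Y0.00 E2.1004
G1 X7.78 Y7.78 E2.6255
G1 X0.00 Y11.00 E3.1506
G1 X-7.78 Y7.78 E3.6757
G1 X-11.00 Y0.00 E4.2008

At z = 1.25 mm: the r=11 cylinder gives a regular 8-gon of circumradius 11 (constant along its height); the cylinder at (12, 10.5) is not intersected at this z (z outside [9, 20]); Combining (union): only the r=11 cylinder is present, so the union is just that shape — 1 connected region; the cube at (4, -4) is absent (z outside [9, 34]); Taking the union: only that combined region is present, so the union is just that shape — 1 connected region. The outline is a single polygon with 8 vertices. Extrusion per mm of travel: 0.6 × 0.25 / (π × 0.875²) = 0.062363. Accumulating E over each segment gives final E = 4.2008.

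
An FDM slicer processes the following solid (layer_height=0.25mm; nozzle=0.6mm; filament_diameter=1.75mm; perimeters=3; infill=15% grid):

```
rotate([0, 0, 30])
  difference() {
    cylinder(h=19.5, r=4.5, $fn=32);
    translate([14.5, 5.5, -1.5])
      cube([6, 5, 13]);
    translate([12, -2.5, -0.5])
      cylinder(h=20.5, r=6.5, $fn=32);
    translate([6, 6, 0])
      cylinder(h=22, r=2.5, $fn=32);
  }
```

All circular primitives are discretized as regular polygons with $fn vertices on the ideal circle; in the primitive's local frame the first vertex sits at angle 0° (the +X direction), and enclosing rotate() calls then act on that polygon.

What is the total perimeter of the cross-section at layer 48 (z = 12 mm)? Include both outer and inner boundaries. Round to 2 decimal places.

28.23 mm

At z = 12 mm: the r=4.5 cylinder contributes a regular 32-gon of circumradius 4.5 (perimeter = 2·32·4.500·sin(180°/32) = 28.23 mm); the cube at (14.5, 5.5) is absent (z outside [-1.5, 11.5]); the r=6.5 cylinder at (12, -2.5) gives a regular 32-gon of circumradius 6.5 (constant along its height) (perimeter = 2·32·6.500·sin(180°/32) = 40.78 mm); the cylinder at (6, 6): section is a regular 32-gon, circumradius r=2.5 (perimeter = 2·32·2.500·sin(180°/32) = 15.68 mm); After the difference (first − rest): starting from the r=4.5 cylinder, the r=6.5 cylinder at (12, -2.5) misses the remaining region (no effect); the r=2.5 cylinder at (6, 6) misses the remaining region (no effect) — boundary = 28.23 mm; (whole slice rotated 30° about Z — lengths, areas and connectivity unchanged). Overall, the cross-section is a single solid region. Total boundary length (outer) = 28.23 mm.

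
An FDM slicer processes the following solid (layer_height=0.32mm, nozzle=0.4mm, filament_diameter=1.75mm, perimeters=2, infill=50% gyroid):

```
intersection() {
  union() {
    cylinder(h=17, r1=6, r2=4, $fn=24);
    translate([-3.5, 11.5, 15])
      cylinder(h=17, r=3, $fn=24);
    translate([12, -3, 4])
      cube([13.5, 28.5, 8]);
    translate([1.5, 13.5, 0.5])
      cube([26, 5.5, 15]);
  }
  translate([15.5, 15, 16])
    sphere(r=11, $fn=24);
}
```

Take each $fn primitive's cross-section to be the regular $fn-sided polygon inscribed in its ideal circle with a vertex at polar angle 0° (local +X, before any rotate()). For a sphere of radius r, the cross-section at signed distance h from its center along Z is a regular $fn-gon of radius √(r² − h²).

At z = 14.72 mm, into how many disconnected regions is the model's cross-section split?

1

At z = 14.72 mm: the cone (r1=6→r2=4) has section circumradius 4.268 here — a regular 24-gon; the cylinder at (-3.5, 11.5) is absent (z outside [15, 32]); the cube at (12, -3) is not intersected at this z (z outside [4, 12]); the 26×5.5 cube at (1.5, 13.5) contributes its full rectangle; Merging all regions: the 2 present regions are separate (no shared area or edge), so areas and boundary lengths simply add and each stays a separate island — 2 connected regions; the r=11 sphere at (15.5, 15) contributes a regular 24-gon of circumradius √(11²−1.28²) = 10.925; Keeping only the common overlap: the r=11 sphere at (15.5, 15) partially overlaps that combined region; clipping to the common part keeps 117.39 mm² — 1 connected region. The result has 1 disconnected region.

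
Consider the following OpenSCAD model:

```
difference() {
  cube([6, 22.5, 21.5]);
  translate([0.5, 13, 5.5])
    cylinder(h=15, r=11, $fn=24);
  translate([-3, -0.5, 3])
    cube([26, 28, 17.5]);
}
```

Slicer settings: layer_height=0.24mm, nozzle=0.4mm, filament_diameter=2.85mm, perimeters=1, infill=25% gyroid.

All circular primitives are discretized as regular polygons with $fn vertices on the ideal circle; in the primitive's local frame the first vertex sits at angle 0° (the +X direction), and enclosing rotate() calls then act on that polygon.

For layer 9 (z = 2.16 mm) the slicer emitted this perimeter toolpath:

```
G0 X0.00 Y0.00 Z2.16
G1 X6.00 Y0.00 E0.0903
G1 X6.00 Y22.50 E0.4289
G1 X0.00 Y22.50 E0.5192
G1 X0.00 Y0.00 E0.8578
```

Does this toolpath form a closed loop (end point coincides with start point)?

yes

Start point (G0): (0.00, 0.00). End point (last G1): the path returns to the start — closed.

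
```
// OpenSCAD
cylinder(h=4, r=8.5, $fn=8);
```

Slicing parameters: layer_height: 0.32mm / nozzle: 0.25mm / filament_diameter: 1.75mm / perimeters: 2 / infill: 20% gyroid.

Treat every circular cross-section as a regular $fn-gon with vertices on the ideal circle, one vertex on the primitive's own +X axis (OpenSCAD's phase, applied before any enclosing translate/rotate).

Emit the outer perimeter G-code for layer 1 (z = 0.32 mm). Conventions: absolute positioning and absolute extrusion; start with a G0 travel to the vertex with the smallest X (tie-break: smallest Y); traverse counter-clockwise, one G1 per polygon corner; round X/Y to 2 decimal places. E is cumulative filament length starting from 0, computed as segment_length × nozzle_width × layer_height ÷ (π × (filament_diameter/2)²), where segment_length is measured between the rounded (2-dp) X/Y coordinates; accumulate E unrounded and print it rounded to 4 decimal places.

G0 X-8.50 Y0.00 Z0.32
G1 X-6.01 Y-6.01 E0.2164
G1 X0.00 Y-8.50 E0.4327
G1 X6.01 Y-6.01 E0.6491
G1 X8.50 Y0.00 E0.8655
G1 X6.01 Y6.01 E1.0819
G1 X0.00 Y8.50 E1.2982
G1 X-6.01 Y6.01 E1.5146
G1 X-8.50 Y0.00 E1.7310

At z = 0.32 mm: the cylinder: section is a regular 8-gon, circumradius r=8.5. The outline is a single polygon with 8 vertices. Extrusion per mm of travel: 0.25 × 0.32 / (π × 0.875²) = 0.033260. Accumulating E over each segment gives final E = 1.7310.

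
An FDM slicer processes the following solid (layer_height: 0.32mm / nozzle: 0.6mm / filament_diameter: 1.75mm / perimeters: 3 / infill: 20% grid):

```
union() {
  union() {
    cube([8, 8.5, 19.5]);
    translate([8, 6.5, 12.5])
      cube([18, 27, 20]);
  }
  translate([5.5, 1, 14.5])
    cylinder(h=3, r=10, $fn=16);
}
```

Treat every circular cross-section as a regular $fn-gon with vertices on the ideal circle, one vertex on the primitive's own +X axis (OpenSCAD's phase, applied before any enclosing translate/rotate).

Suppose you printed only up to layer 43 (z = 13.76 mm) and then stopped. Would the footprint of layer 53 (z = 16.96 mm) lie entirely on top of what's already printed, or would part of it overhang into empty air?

part overhangs

Compare the two slices. At z = 13.76: the cube (footprint 8×8.5) is included at this height (area 68.00 mm²); the cube at (8, 6.5) (footprint 18×27) is included at this height (area 486.00 mm²); Taking the union: the 2 present regions share edge segments without overlapping in area, so areas simply add but the touching pieces fuse into one outline (the shared edge portions become interior and drop out of the boundary) — area = 554.00 mm²; the cylinder at (5.5, 1) is absent (z outside [14.5, 17.5]); Taking the union: only the result so far is present, so the union is just that shape — area = 554.00 mm². At z = 16.96: the cube (footprint 8×8.5) is included at this height (area 68.00 mm²); the cube at (8, 6.5) (footprint 18×27) is included at this height (area 486.00 mm²); Merging all regions: the 2 present regions share edge segments without overlapping in area, so areas simply add but the touching pieces fuse into one outline (the shared edge portions become interior and drop out of the boundary) — area = 554.00 mm²; the cylinder at (5.5, 1): section is a regular 16-gon, circumradius r=10 (area = (16/2)·10.000²·sin(360°/16) = 306.15 mm²); Merging all regions: the regions partially overlap — summed areas 860.15 mm² minus the doubly-counted overlap 82.57 mm² gives 777.57 mm² — area = 777.57 mm². Checking containment: at z = 16.96 the cross-section extends beyond the z = 13.76 cross-section by about 223.57 mm².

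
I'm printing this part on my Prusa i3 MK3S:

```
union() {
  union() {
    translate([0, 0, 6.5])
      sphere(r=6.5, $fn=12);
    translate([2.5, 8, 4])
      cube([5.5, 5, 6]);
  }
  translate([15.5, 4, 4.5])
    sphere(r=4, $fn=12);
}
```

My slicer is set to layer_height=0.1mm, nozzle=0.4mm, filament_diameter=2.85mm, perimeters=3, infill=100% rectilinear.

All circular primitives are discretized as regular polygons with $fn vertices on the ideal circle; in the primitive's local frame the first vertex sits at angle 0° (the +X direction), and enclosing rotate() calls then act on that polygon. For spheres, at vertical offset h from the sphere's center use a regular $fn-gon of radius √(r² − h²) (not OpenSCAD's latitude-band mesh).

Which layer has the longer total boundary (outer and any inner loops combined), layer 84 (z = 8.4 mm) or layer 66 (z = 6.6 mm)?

Layer 84 (z = 8.4): the r=6.5 sphere slices to a regular 12-gon of circumradius 6.216 (√(r²−h²) with h=1.9 from center) (perimeter = 2·12·6.216·sin(180°/12) = 38.61 mm); the cube at (2.5, 8) is present — its section is the full 5.5×5 rectangle (perimeter 21.00 mm); Taking the union: the 2 present regions are separate (no shared area or edge), so areas and boundary lengths simply add and each stays a separate island — boundary = 59.61 mm; the sphere at (15.5, 4): section is a regular 12-gon, circumradius = √(r²−h²) = √(4²−3.9²) = 0.889 (perimeter = 2·12·0.889·sin(180°/12) = 5.52 mm); Combining (union): the 2 present regions are separate (no shared area or edge), so areas and boundary lengths simply add and each stays a separate island — boundary = 65.13 mm. So its perimeter = 65.13 mm. Layer 66 (z = 6.6): the sphere: section is a regular 12-gon, circumradius = √(r²−h²) = √(6.5²−0.1²) = 6.499 (perimeter = 2·12·6.499·sin(180°/12) = 40.37 mm); the 5.5×5 cube at (2.5, 8) contributes its full rectangle (perimeter 21.00 mm); Taking the union: the 2 present regions are separate (no shared area or edge), so areas and boundary lengths simply add and each stays a separate island — boundary = 61.37 mm; the r=4 sphere at (15.5, 4) slices to a regular 12-gon of circumradius 3.404 (√(r²−h²) with h=2.1 from center) (perimeter = 2·12·3.404·sin(180°/12) = 21.15 mm); Taking the union: the 2 present regions are separate (no shared area or edge), so areas and boundary lengths simply add and each stays a separate island — boundary = 82.52 mm. So its perimeter = 82.52 mm. Layer 66 is larger (82.52 vs 65.13 mm).

layer 66 (z = 6.6 mm)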